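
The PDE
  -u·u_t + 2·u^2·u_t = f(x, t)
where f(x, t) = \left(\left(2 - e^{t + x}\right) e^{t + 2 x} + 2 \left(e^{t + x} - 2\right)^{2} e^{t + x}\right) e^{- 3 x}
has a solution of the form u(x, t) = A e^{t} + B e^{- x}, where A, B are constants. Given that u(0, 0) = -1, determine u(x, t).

Substitute the ansatz u = A e^{t} + B e^{- x} into the left-hand side.
Derivatives of the ansatz:
  u_t = A e^{t}
Term by term:
  -u·u_t = - A^{2} e^{2 t} - A B e^{t} e^{- x}
  2·u^2·u_t = 2 A^{3} e^{3 t} + 4 A^{2} B e^{2 t} e^{- x} + 2 A B^{2} e^{t} e^{- 2 x}
So the left-hand side equals
  2 A^{3} e^{3 t} + 4 A^{2} B e^{2 t} e^{- x} - A^{2} e^{2 t} + 2 A B^{2} e^{t} e^{- 2 x} - A B e^{t} e^{- x}
This must equal f(x, t) identically; expanded, f = 2 e^{3 t} - e^{2 t} - 8 e^{2 t} e^{- x} + 2 e^{t} e^{- x} + 8 e^{t} e^{- 2 x}.
Matching coefficients of the independent functions:
  [e^{t} e^{- 2 x}]:  2 A B^{2} = 8
  [e^{t} e^{- x}]:  - A B = 2
  [e^{2 t} e^{- x}]:  4 A^{2} B = -8
  [e^{2 t}]:  - A^{2} = -1
  [e^{3 t}]:  2 A^{3} = 2
Solving: A = 1, B = -2.
Check against the point condition:
  u(0, 0) = -1  ⟹  A + B = -1  ✓
Hence u(x, t) = e^{t} - 2 e^{- x}.

Answer: u(x, t) = e^{t} - 2 e^{- x}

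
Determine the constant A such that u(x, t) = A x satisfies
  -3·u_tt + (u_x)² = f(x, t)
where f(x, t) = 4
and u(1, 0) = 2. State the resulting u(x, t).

Substitute the ansatz u = A x into the left-hand side.
Derivatives of the ansatz:
  u_tt = 0
  u_x = A
Term by term:
  -3·u_tt = 0
  (u_x)² = A^{2}
So the left-hand side equals
  A^{2}
This must equal f(x, t) = 4 identically.
Matching coefficients of the independent functions:
  [constant term]:  A^{2} = 4
These equations allow (A) = (-2) or (2).
Impose the point condition(s):
  u(1, 0) = 2  ⟹  A = 2
Only A = 2 satisfies everything.
Hence u(x, t) = 2 x.

Answer: u(x, t) = 2 x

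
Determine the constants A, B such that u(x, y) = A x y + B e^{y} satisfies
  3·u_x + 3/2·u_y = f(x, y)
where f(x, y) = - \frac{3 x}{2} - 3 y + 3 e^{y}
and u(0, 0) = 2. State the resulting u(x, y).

Substitute the ansatz u = A x y + B e^{y} into the left-hand side.
Derivatives of the ansatz:
  u_x = A y
  u_y = A x + B e^{y}
Term by term:
  3·u_x = 3 A y
  3/2·u_y = \frac{3 A x}{2} + \frac{3 B e^{y}}{2}
So the left-hand side equals
  \frac{3 A x}{2} + 3 A y + \frac{3 B e^{y}}{2}
This must equal f(x, y) = - \frac{3 x}{2} - 3 y + 3 e^{y} identically.
Matching coefficients of the independent functions:
  [x]:  \frac{3 A}{2} = - \frac{3}{2}
  [y]:  3 A = -3
  [e^{y}]:  \frac{3 B}{2} = 3
Solving: A = -1, B = 2.
Check against the point condition:
  u(0, 0) = 2  ⟹  B = 2  ✓
Hence u(x, y) = - x y + 2 e^{y}.

Answer: u(x, y) = - x y + 2 e^{y}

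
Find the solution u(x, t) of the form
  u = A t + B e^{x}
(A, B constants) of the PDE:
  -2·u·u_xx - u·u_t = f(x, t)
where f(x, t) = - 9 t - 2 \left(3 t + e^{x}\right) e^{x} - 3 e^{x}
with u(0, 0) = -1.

Substitute the ansatz u = A t + B e^{x} into the left-hand side.
Derivatives of the ansatz:
  u_xx = B e^{x}
  u_t = A
Term by term:
  -2·u·u_xx = - 2 A B t e^{x} - 2 B^{2} e^{2 x}
  -u·u_t = - A^{2} t - A B e^{x}
So the left-hand side equals
  - A^{2} t - 2 A B t e^{x} - A B e^{x} - 2 B^{2} e^{2 x}
This must equal f(x, t) = - 9 t - 2 \left(3 t + e^{x}\right) e^{x} - 3 e^{x} identically.
Matching coefficients of the independent functions:
  [t]:  - A^{2} = -9
  [t e^{x}]:  - 2 A B = -6
  [e^{x}]:  - A B = -3
  [e^{2 x}]:  - 2 B^{2} = -2
These equations allow (A, B) = (-3, -1) or (3, 1).
Impose the point condition(s):
  u(0, 0) = -1  ⟹  B = -1
Only A = -3, B = -1 satisfies everything.
Hence u(x, t) = - 3 t - e^{x}.

Answer: u(x, t) = - 3 t - e^{x}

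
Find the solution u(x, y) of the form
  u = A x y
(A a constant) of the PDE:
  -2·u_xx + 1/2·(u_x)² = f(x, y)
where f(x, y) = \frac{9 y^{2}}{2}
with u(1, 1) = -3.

Substitute the ansatz u = A x y into the left-hand side.
Derivatives of the ansatz:
  u_xx = 0
  u_x = A y
Term by term:
  -2·u_xx = 0
  1/2·(u_x)² = \frac{A^{2} y^{2}}{2}
So the left-hand side equals
  \frac{A^{2} y^{2}}{2}
This must equal f(x, y) = \frac{9 y^{2}}{2} identically.
Matching coefficients of the independent functions:
  [y^{2}]:  \frac{A^{2}}{2} = \frac{9}{2}
These equations allow (A) = (-3) or (3).
Impose the point condition(s):
  u(1, 1) = -3  ⟹  A = -3
Only A = -3 satisfies everything.
Hence u(x, y) = - 3 x y.

Answer: u(x, y) = - 3 x y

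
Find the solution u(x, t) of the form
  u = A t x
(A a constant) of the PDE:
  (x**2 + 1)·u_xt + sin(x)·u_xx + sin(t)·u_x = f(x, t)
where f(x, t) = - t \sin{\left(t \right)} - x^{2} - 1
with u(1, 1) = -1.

Substitute the ansatz u = A t x into the left-hand side.
Derivatives of the ansatz:
  u_xt = A
  u_xx = 0
  u_x = A t
Term by term:
  (x**2 + 1)·u_xt = A x^{2} + A
  sin(x)·u_xx = 0
  sin(t)·u_x = A t \sin{\left(t \right)}
So the left-hand side equals
  A t \sin{\left(t \right)} + A x^{2} + A
This must equal f(x, t) = - t \sin{\left(t \right)} - x^{2} - 1 identically.
Matching coefficients of the independent functions:
  [constant term, x^{2}, t \sin{\left(t \right)}]:  A = -1
Solving: A = -1.
Check against the point condition:
  u(1, 1) = -1  ⟹  A = -1  ✓
Hence u(x, t) = - t x.

Answer: u(x, t) = - t x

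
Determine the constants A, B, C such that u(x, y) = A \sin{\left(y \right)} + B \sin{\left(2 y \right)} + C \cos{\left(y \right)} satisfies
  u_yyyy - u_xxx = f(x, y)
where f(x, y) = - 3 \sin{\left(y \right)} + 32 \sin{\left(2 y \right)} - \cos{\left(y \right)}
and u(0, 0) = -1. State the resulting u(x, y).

Substitute the ansatz u = A \sin{\left(y \right)} + B \sin{\left(2 y \right)} + C \cos{\left(y \right)} into the left-hand side.
Derivatives of the ansatz:
  u_yyyy = A \sin{\left(y \right)} + 16 B \sin{\left(2 y \right)} + C \cos{\left(y \right)}
  u_xxx = 0
Term by term:
  u_yyyy = A \sin{\left(y \right)} + 16 B \sin{\left(2 y \right)} + C \cos{\left(y \right)}
  -u_xxx = 0
So the left-hand side equals
  A \sin{\left(y \right)} + 16 B \sin{\left(2 y \right)} + C \cos{\left(y \right)}
This must equal f(x, y) = - 3 \sin{\left(y \right)} + 32 \sin{\left(2 y \right)} - \cos{\left(y \right)} identically.
Matching coefficients of the independent functions:
  [\sin{\left(y \right)}]:  A = -3
  [\sin{\left(2 y \right)}]:  16 B = 32
  [\cos{\left(y \right)}]:  C = -1
Solving: A = -3, B = 2, C = -1.
Check against the point condition:
  u(0, 0) = -1  ⟹  C = -1  ✓
Hence u(x, y) = - 3 \sin{\left(y \right)} + 2 \sin{\left(2 y \right)} - \cos{\left(y \right)}.

Answer: u(x, y) = - 3 \sin{\left(y \right)} + 2 \sin{\left(2 y \right)} - \cos{\left(y \right)}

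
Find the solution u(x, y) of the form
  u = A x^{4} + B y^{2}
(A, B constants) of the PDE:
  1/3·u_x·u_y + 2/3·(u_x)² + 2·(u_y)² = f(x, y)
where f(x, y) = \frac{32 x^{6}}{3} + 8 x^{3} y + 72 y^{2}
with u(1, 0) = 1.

Substitute the ansatz u = A x^{4} + B y^{2} into the left-hand side.
Derivatives of the ansatz:
  u_x = 4 A x^{3}
  u_y = 2 B y
Term by term:
  1/3·u_x·u_y = \frac{8 A B x^{3} y}{3}
  2/3·(u_x)² = \frac{32 A^{2} x^{6}}{3}
  2·(u_y)² = 8 B^{2} y^{2}
So the left-hand side equals
  \frac{32 A^{2} x^{6}}{3} + \frac{8 A B x^{3} y}{3} + 8 B^{2} y^{2}
This must equal f(x, y) = \frac{32 x^{6}}{3} + 8 x^{3} y + 72 y^{2} identically.
Matching coefficients of the independent functions:
  [x^{6}]:  \frac{32 A^{2}}{3} = \frac{32}{3}
  [y^{2}]:  8 B^{2} = 72
  [x^{3} y]:  \frac{8 A B}{3} = 8
These equations allow (A, B) = (-1, -3) or (1, 3).
Impose the point condition(s):
  u(1, 0) = 1  ⟹  A = 1
Only A = 1, B = 3 satisfies everything.
Hence u(x, y) = x^{4} + 3 y^{2}.

Answer: u(x, y) = x^{4} + 3 y^{2}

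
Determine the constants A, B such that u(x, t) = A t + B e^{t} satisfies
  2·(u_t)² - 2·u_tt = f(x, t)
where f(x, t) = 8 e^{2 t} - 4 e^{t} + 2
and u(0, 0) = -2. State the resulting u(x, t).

Substitute the ansatz u = A t + B e^{t} into the left-hand side.
Derivatives of the ansatz:
  u_t = A + B e^{t}
  u_tt = B e^{t}
Term by term:
  2·(u_t)² = 2 A^{2} + 4 A B e^{t} + 2 B^{2} e^{2 t}
  -2·u_tt = - 2 B e^{t}
So the left-hand side equals
  2 A^{2} + 4 A B e^{t} + 2 B^{2} e^{2 t} - 2 B e^{t}
This must equal f(x, t) = 8 e^{2 t} - 4 e^{t} + 2 identically.
Matching coefficients of the independent functions:
  [constant term]:  2 A^{2} = 2
  [e^{t}]:  4 A B - 2 B = -4
  [e^{2 t}]:  2 B^{2} = 8
Solving: A = 1, B = -2.
Check against the point condition:
  u(0, 0) = -2  ⟹  B = -2  ✓
Hence u(x, t) = t - 2 e^{t}.

Answer: u(x, t) = t - 2 e^{t}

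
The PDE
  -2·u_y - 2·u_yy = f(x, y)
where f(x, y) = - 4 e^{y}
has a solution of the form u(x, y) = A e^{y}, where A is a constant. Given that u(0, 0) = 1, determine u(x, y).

Substitute the ansatz u = A e^{y} into the left-hand side.
Derivatives of the ansatz:
  u_y = A e^{y}
  u_yy = A e^{y}
Term by term:
  -2·u_y = - 2 A e^{y}
  -2·u_yy = - 2 A e^{y}
So the left-hand side equals
  - 4 A e^{y}
This must equal f(x, y) = - 4 e^{y} identically.
Matching coefficients of the independent functions:
  [e^{y}]:  - 4 A = -4
Solving: A = 1.
Check against the point condition:
  u(0, 0) = 1  ⟹  A = 1  ✓
Hence u(x, y) = e^{y}.

Answer: u(x, y) = e^{y}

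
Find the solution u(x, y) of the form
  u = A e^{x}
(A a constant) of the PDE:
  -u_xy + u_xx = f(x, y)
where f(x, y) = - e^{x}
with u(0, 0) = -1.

Substitute the ansatz u = A e^{x} into the left-hand side.
Derivatives of the ansatz:
  u_xy = 0
  u_xx = A e^{x}
Term by term:
  -u_xy = 0
  u_xx = A e^{x}
So the left-hand side equals
  A e^{x}
This must equal f(x, y) = - e^{x} identically.
Matching coefficients of the independent functions:
  [e^{x}]:  A = -1
Solving: A = -1.
Check against the point condition:
  u(0, 0) = -1  ⟹  A = -1  ✓
Hence u(x, y) = - e^{x}.

Answer: u(x, y) = - e^{x}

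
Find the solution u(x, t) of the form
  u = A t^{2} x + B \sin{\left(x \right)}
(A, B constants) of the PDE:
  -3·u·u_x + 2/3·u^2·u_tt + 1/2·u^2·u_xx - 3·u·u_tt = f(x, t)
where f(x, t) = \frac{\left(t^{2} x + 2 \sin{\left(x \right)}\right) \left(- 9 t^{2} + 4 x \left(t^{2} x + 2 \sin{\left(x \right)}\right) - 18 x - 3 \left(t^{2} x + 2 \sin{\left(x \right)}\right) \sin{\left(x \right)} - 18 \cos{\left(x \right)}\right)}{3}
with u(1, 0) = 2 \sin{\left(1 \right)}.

Substitute the ansatz u = A t^{2} x + B \sin{\left(x \right)} into the left-hand side.
Derivatives of the ansatz:
  u_x = A t^{2} + B \cos{\left(x \right)}
  u_tt = 2 A x
  u_xx = - B \sin{\left(x \right)}
Term by term:
  -3·u·u_x = - 3 A^{2} t^{4} x - 3 A B t^{2} x \cos{\left(x \right)} - 3 A B t^{2} \sin{\left(x \right)} - 3 B^{2} \sin{\left(x \right)} \cos{\left(x \right)}
  2/3·u^2·u_tt = \frac{4 A^{3} t^{4} x^{3}}{3} + \frac{8 A^{2} B t^{2} x^{2} \sin{\left(x \right)}}{3} + \frac{4 A B^{2} x \sin^{2}{\left(x \right)}}{3}
  1/2·u^2·u_xx = - \frac{A^{2} B t^{4} x^{2} \sin{\left(x \right)}}{2} - A B^{2} t^{2} x \sin^{2}{\left(x \right)} - \frac{B^{3} \sin^{3}{\left(x \right)}}{2}
  -3·u·u_tt = - 6 A^{2} t^{2} x^{2} - 6 A B x \sin{\left(x \right)}
So the left-hand side equals
  \frac{4 A^{3} t^{4} x^{3}}{3} - \frac{A^{2} B t^{4} x^{2} \sin{\left(x \right)}}{2} + \frac{8 A^{2} B t^{2} x^{2} \sin{\left(x \right)}}{3} - 3 A^{2} t^{4} x - 6 A^{2} t^{2} x^{2} - A B^{2} t^{2} x \sin^{2}{\left(x \right)} + \frac{4 A B^{2} x \sin^{2}{\left(x \right)}}{3} - 3 A B t^{2} x \cos{\left(x \right)} - 3 A B t^{2} \sin{\left(x \right)} - 6 A B x \sin{\left(x \right)} - \frac{B^{3} \sin^{3}{\left(x \right)}}{2} - 3 B^{2} \sin{\left(x \right)} \cos{\left(x \right)}
This must equal f(x, t) identically; expanded, f = \frac{4 t^{4} x^{3}}{3} - t^{4} x^{2} \sin{\left(x \right)} - 3 t^{4} x + \frac{16 t^{2} x^{2} \sin{\left(x \right)}}{3} - 6 t^{2} x^{2} - 4 t^{2} x \sin^{2}{\left(x \right)} - 6 t^{2} x \cos{\left(x \right)} - 6 t^{2} \sin{\left(x \right)} + \frac{16 x \sin^{2}{\left(x \right)}}{3} - 12 x \sin{\left(x \right)} - 4 \sin^{3}{\left(x \right)} - 12 \sin{\left(x \right)} \cos{\left(x \right)}.
Matching coefficients of the independent functions:
  [t^{2} x^{2}]:  - 6 A^{2} = -6
  [t^{2} \sin{\left(x \right)}, t^{2} x \cos{\left(x \right)}]:  - 3 A B = -6
  [t^{4} x]:  - 3 A^{2} = -3
  [t^{4} x^{3}]:  \frac{4 A^{3}}{3} = \frac{4}{3}
  [x \sin{\left(x \right)}]:  - 6 A B = -12
  [x \sin^{2}{\left(x \right)}]:  \frac{4 A B^{2}}{3} = \frac{16}{3}
  [\sin{\left(x \right)} \cos{\left(x \right)}]:  - 3 B^{2} = -12
  [t^{2} x \sin^{2}{\left(x \right)}]:  - A B^{2} = -4
  [t^{2} x^{2} \sin{\left(x \right)}]:  \frac{8 A^{2} B}{3} = \frac{16}{3}
  [t^{4} x^{2} \sin{\left(x \right)}]:  - \frac{A^{2} B}{2} = -1
  [\sin^{3}{\left(x \right)}]:  - \frac{B^{3}}{2} = -4
Solving: A = 1, B = 2.
Check against the point condition:
  u(1, 0) = 2 \sin{\left(1 \right)}  ⟹  B \sin{\left(1 \right)} = 2 \sin{\left(1 \right)}  ✓
Hence u(x, t) = t^{2} x + 2 \sin{\left(x \right)}.

Answer: u(x, t) = t^{2} x + 2 \sin{\left(x \right)}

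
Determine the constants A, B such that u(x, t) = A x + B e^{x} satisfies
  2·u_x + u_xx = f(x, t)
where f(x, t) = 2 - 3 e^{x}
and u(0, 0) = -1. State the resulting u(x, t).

Substitute the ansatz u = A x + B e^{x} into the left-hand side.
Derivatives of the ansatz:
  u_x = A + B e^{x}
  u_xx = B e^{x}
Term by term:
  2·u_x = 2 A + 2 B e^{x}
  u_xx = B e^{x}
So the left-hand side equals
  2 A + 3 B e^{x}
This must equal f(x, t) = 2 - 3 e^{x} identically.
Matching coefficients of the independent functions:
  [constant term]:  2 A = 2
  [e^{x}]:  3 B = -3
Solving: A = 1, B = -1.
Check against the point condition:
  u(0, 0) = -1  ⟹  B = -1  ✓
Hence u(x, t) = x - e^{x}.

Answer: u(x, t) = x - e^{x}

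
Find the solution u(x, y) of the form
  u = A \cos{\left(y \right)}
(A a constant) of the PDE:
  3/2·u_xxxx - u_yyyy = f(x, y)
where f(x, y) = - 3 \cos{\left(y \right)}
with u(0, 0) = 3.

Substitute the ansatz u = A \cos{\left(y \right)} into the left-hand side.
Derivatives of the ansatz:
  u_xxxx = 0
  u_yyyy = A \cos{\left(y \right)}
Term by term:
  3/2·u_xxxx = 0
  -u_yyyy = - A \cos{\left(y \right)}
So the left-hand side equals
  - A \cos{\left(y \right)}
This must equal f(x, y) = - 3 \cos{\left(y \right)} identically.
Matching coefficients of the independent functions:
  [\cos{\left(y \right)}]:  - A = -3
Solving: A = 3.
Check against the point condition:
  u(0, 0) = 3  ⟹  A = 3  ✓
Hence u(x, y) = 3 \cos{\left(y \right)}.

Answer: u(x, y) = 3 \cos{\left(y \right)}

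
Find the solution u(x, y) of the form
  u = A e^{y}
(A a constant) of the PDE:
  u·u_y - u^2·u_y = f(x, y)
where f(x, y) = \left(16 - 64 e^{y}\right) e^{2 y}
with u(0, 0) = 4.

Substitute the ansatz u = A e^{y} into the left-hand side.
Derivatives of the ansatz:
  u_y = A e^{y}
Term by term:
  u·u_y = A^{2} e^{2 y}
  -u^2·u_y = - A^{3} e^{3 y}
So the left-hand side equals
  - A^{3} e^{3 y} + A^{2} e^{2 y}
This must equal f(x, y) identically; expanded, f = - 64 e^{3 y} + 16 e^{2 y}.
Matching coefficients of the independent functions:
  [e^{2 y}]:  A^{2} = 16
  [e^{3 y}]:  - A^{3} = -64
Solving: A = 4.
Check against the point condition:
  u(0, 0) = 4  ⟹  A = 4  ✓
Hence u(x, y) = 4 e^{y}.

Answer: u(x, y) = 4 e^{y}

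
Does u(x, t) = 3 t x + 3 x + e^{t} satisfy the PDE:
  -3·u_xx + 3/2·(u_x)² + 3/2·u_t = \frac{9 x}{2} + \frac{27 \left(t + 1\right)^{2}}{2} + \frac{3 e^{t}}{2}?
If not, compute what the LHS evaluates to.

Evaluate each term of the left-hand side for u = 3 t x + 3 x + e^{t}.
Derivatives:
  u_xx = 0
  u_x = 3 t + 3
  u_t = 3 x + e^{t}
Terms:
  -3·u_xx = 0
  3/2·(u_x)² = \frac{27 \left(t + 1\right)^{2}}{2}
  3/2·u_t = \frac{9 x}{2} + \frac{3 e^{t}}{2}
Sum: LHS = \frac{9 x}{2} + \frac{27 \left(t + 1\right)^{2}}{2} + \frac{3 e^{t}}{2}
This is exactly the given right-hand side, so u is a solution.

Answer: Yes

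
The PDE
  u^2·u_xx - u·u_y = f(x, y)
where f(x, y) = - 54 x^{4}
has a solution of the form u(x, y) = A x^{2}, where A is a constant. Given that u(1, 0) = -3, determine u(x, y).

Substitute the ansatz u = A x^{2} into the left-hand side.
Derivatives of the ansatz:
  u_xx = 2 A
  u_y = 0
Term by term:
  u^2·u_xx = 2 A^{3} x^{4}
  -u·u_y = 0
So the left-hand side equals
  2 A^{3} x^{4}
This must equal f(x, y) = - 54 x^{4} identically.
Matching coefficients of the independent functions:
  [x^{4}]:  2 A^{3} = -54
Solving: A = -3.
Check against the point condition:
  u(1, 0) = -3  ⟹  A = -3  ✓
Hence u(x, y) = - 3 x^{2}.

Answer: u(x, y) = - 3 x^{2}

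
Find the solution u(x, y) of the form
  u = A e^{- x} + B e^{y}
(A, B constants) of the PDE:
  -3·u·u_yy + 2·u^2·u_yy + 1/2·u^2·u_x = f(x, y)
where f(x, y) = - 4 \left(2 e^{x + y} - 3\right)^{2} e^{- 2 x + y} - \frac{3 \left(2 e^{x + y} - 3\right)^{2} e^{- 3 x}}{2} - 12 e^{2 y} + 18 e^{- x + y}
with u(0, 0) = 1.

Substitute the ansatz u = A e^{- x} + B e^{y} into the left-hand side.
Derivatives of the ansatz:
  u_yy = B e^{y}
  u_x = - A e^{- x}
Term by term:
  -3·u·u_yy = - 3 A B e^{- x} e^{y} - 3 B^{2} e^{2 y}
  2·u^2·u_yy = 2 A^{2} B e^{- 2 x} e^{y} + 4 A B^{2} e^{- x} e^{2 y} + 2 B^{3} e^{3 y}
  1/2·u^2·u_x = - \frac{A^{3} e^{- 3 x}}{2} - A^{2} B e^{- 2 x} e^{y} - \frac{A B^{2} e^{- x} e^{2 y}}{2}
So the left-hand side equals
  - \frac{A^{3} e^{- 3 x}}{2} + A^{2} B e^{- 2 x} e^{y} + \frac{7 A B^{2} e^{- x} e^{2 y}}{2} - 3 A B e^{- x} e^{y} + 2 B^{3} e^{3 y} - 3 B^{2} e^{2 y}
This must equal f(x, y) = - 4 \left(2 e^{x + y} - 3\right)^{2} e^{- 2 x + y} - \frac{3 \left(2 e^{x + y} - 3\right)^{2} e^{- 3 x}}{2} - 12 e^{2 y} + 18 e^{- x + y} identically.
Matching coefficients of the independent functions:
  [e^{- 2 x} e^{y}]:  A^{2} B = -18
  [e^{- x} e^{y}]:  - 3 A B = 18
  [e^{- x} e^{2 y}]:  \frac{7 A B^{2}}{2} = 42
  [e^{- 3 x}]:  - \frac{A^{3}}{2} = - \frac{27}{2}
  [e^{2 y}]:  - 3 B^{2} = -12
  [e^{3 y}]:  2 B^{3} = -16
Solving: A = 3, B = -2.
Check against the point condition:
  u(0, 0) = 1  ⟹  A + B = 1  ✓
Hence u(x, y) = - 2 e^{y} + 3 e^{- x}.

Answer: u(x, y) = - 2 e^{y} + 3 e^{- x}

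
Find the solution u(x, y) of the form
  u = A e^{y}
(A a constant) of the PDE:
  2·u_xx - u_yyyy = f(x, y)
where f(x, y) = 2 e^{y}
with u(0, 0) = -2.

Answer: u(x, y) = - 2 e^{y}

Derivation:
Substitute the ansatz u = A e^{y} into the left-hand side.
Derivatives of the ansatz:
  u_xx = 0
  u_yyyy = A e^{y}
Term by term:
  2·u_xx = 0
  -u_yyyy = - A e^{y}
So the left-hand side equals
  - A e^{y}
This must equal f(x, y) = 2 e^{y} identically.
Matching coefficients of the independent functions:
  [e^{y}]:  - A = 2
Solving: A = -2.
Check against the point condition:
  u(0, 0) = -2  ⟹  A = -2  ✓
Hence u(x, y) = - 2 e^{y}.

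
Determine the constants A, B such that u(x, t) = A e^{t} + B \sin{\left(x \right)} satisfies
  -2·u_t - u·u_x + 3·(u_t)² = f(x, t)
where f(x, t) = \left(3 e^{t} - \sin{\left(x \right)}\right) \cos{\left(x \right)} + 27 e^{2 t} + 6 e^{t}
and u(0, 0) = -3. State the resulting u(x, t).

Substitute the ansatz u = A e^{t} + B \sin{\left(x \right)} into the left-hand side.
Derivatives of the ansatz:
  u_t = A e^{t}
  u_x = B \cos{\left(x \right)}
Term by term:
  -2·u_t = - 2 A e^{t}
  -u·u_x = - A B e^{t} \cos{\left(x \right)} - B^{2} \sin{\left(x \right)} \cos{\left(x \right)}
  3·(u_t)² = 3 A^{2} e^{2 t}
So the left-hand side equals
  3 A^{2} e^{2 t} - A B e^{t} \cos{\left(x \right)} - 2 A e^{t} - B^{2} \sin{\left(x \right)} \cos{\left(x \right)}
This must equal f(x, t) identically; expanded, f = 27 e^{2 t} + 3 e^{t} \cos{\left(x \right)} + 6 e^{t} - \sin{\left(x \right)} \cos{\left(x \right)}.
Matching coefficients of the independent functions:
  [e^{t} \cos{\left(x \right)}]:  - A B = 3
  [\sin{\left(x \right)} \cos{\left(x \right)}]:  - B^{2} = -1
  [e^{t}]:  - 2 A = 6
  [e^{2 t}]:  3 A^{2} = 27
Solving: A = -3, B = 1.
Check against the point condition:
  u(0, 0) = -3  ⟹  A = -3  ✓
Hence u(x, t) = - 3 e^{t} + \sin{\left(x \right)}.

Answer: u(x, t) = - 3 e^{t} + \sin{\left(x \right)}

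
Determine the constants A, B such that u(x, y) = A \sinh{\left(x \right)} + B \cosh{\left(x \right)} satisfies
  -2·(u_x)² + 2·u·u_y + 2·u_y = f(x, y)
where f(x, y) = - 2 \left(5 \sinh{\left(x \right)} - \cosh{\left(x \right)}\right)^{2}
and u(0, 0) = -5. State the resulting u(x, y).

Answer: u(x, y) = \sinh{\left(x \right)} - 5 \cosh{\left(x \right)}

Derivation:
Substitute the ansatz u = A \sinh{\left(x \right)} + B \cosh{\left(x \right)} into the left-hand side.
Derivatives of the ansatz:
  u_x = A \cosh{\left(x \right)} + B \sinh{\left(x \right)}
  u_y = 0
Term by term:
  -2·(u_x)² = - 2 A^{2} \cosh^{2}{\left(x \right)} - 4 A B \sinh{\left(x \right)} \cosh{\left(x \right)} - 2 B^{2} \sinh^{2}{\left(x \right)}
  2·u·u_y = 0
  2·u_y = 0
So the left-hand side equals
  - 2 A^{2} \cosh^{2}{\left(x \right)} - 4 A B \sinh{\left(x \right)} \cosh{\left(x \right)} - 2 B^{2} \sinh^{2}{\left(x \right)}
This must equal f(x, y) identically; expanded, f = - 50 \sinh^{2}{\left(x \right)} + 20 \sinh{\left(x \right)} \cosh{\left(x \right)} - 2 \cosh^{2}{\left(x \right)}.
Matching coefficients of the independent functions:
  [\sinh{\left(x \right)} \cosh{\left(x \right)}]:  - 4 A B = 20
  [\sinh^{2}{\left(x \right)}]:  - 2 B^{2} = -50
  [\cosh^{2}{\left(x \right)}]:  - 2 A^{2} = -2
These equations allow (A, B) = (-1, 5) or (1, -5).
Impose the point condition(s):
  u(0, 0) = -5  ⟹  B = -5
Only A = 1, B = -5 satisfies everything.
Hence u(x, y) = \sinh{\left(x \right)} - 5 \cosh{\left(x \right)}.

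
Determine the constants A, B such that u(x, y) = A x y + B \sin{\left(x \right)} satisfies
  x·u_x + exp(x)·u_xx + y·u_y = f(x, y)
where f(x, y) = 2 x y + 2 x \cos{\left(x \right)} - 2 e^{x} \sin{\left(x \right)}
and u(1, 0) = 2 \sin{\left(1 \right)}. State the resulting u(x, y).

Substitute the ansatz u = A x y + B \sin{\left(x \right)} into the left-hand side.
Derivatives of the ansatz:
  u_x = A y + B \cos{\left(x \right)}
  u_xx = - B \sin{\left(x \right)}
  u_y = A x
Term by term:
  x·u_x = A x y + B x \cos{\left(x \right)}
  exp(x)·u_xx = - B e^{x} \sin{\left(x \right)}
  y·u_y = A x y
So the left-hand side equals
  2 A x y + B x \cos{\left(x \right)} - B e^{x} \sin{\left(x \right)}
This must equal f(x, y) = 2 x y + 2 x \cos{\left(x \right)} - 2 e^{x} \sin{\left(x \right)} identically.
Matching coefficients of the independent functions:
  [x y]:  2 A = 2
  [x \cos{\left(x \right)}]:  B = 2
  [e^{x} \sin{\left(x \right)}]:  - B = -2
Solving: A = 1, B = 2.
Check against the point condition:
  u(1, 0) = 2 \sin{\left(1 \right)}  ⟹  B \sin{\left(1 \right)} = 2 \sin{\left(1 \right)}  ✓
Hence u(x, y) = x y + 2 \sin{\left(x \right)}.

Answer: u(x, y) = x y + 2 \sin{\left(x \right)}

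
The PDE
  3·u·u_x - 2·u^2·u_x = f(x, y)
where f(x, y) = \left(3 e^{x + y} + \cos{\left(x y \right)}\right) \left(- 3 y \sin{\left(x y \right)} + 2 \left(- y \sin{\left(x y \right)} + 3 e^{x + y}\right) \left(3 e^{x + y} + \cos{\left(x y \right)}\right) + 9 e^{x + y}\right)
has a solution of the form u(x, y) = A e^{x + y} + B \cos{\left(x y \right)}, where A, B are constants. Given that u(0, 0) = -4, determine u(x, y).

Substitute the ansatz u = A e^{x + y} + B \cos{\left(x y \right)} into the left-hand side.
Derivatives of the ansatz:
  u_x = A e^{x} e^{y} - B y \sin{\left(x y \right)}
Term by term:
  3·u·u_x = 3 A^{2} e^{2 x} e^{2 y} - 3 A B y e^{x} e^{y} \sin{\left(x y \right)} + 3 A B e^{x} e^{y} \cos{\left(x y \right)} - 3 B^{2} y \sin{\left(x y \right)} \cos{\left(x y \right)}
  -2·u^2·u_x = - 2 A^{3} e^{3 x} e^{3 y} + 2 A^{2} B y e^{2 x} e^{2 y} \sin{\left(x y \right)} - 4 A^{2} B e^{2 x} e^{2 y} \cos{\left(x y \right)} + 4 A B^{2} y e^{x} e^{y} \sin{\left(x y \right)} \cos{\left(x y \right)} - 2 A B^{2} e^{x} e^{y} \cos^{2}{\left(x y \right)} + 2 B^{3} y \sin{\left(x y \right)} \cos^{2}{\left(x y \right)}
So the left-hand side equals
  - 2 A^{3} e^{3 x} e^{3 y} + 2 A^{2} B y e^{2 x} e^{2 y} \sin{\left(x y \right)} - 4 A^{2} B e^{2 x} e^{2 y} \cos{\left(x y \right)} + 3 A^{2} e^{2 x} e^{2 y} + 4 A B^{2} y e^{x} e^{y} \sin{\left(x y \right)} \cos{\left(x y \right)} - 2 A B^{2} e^{x} e^{y} \cos^{2}{\left(x y \right)} - 3 A B y e^{x} e^{y} \sin{\left(x y \right)} + 3 A B e^{x} e^{y} \cos{\left(x y \right)} + 2 B^{3} y \sin{\left(x y \right)} \cos^{2}{\left(x y \right)} - 3 B^{2} y \sin{\left(x y \right)} \cos{\left(x y \right)}
This must equal f(x, y) identically; expanded, f = - 18 y e^{2 x} e^{2 y} \sin{\left(x y \right)} - 12 y e^{x} e^{y} \sin{\left(x y \right)} \cos{\left(x y \right)} - 9 y e^{x} e^{y} \sin{\left(x y \right)} - 2 y \sin{\left(x y \right)} \cos^{2}{\left(x y \right)} - 3 y \sin{\left(x y \right)} \cos{\left(x y \right)} + 54 e^{3 x} e^{3 y} + 36 e^{2 x} e^{2 y} \cos{\left(x y \right)} + 27 e^{2 x} e^{2 y} + 6 e^{x} e^{y} \cos^{2}{\left(x y \right)} + 9 e^{x} e^{y} \cos{\left(x y \right)}.
Matching coefficients of the independent functions:
  [e^{2 x} e^{2 y}]:  3 A^{2} = 27
  [e^{3 x} e^{3 y}]:  - 2 A^{3} = 54
  [y \sin{\left(x y \right)} \cos{\left(x y \right)}]:  - 3 B^{2} = -3
  [y \sin{\left(x y \right)} \cos^{2}{\left(x y \right)}]:  2 B^{3} = -2
  [e^{x} e^{y} \cos{\left(x y \right)}]:  3 A B = 9
  [e^{x} e^{y} \cos^{2}{\left(x y \right)}]:  - 2 A B^{2} = 6
  [e^{2 x} e^{2 y} \cos{\left(x y \right)}]:  - 4 A^{2} B = 36
  [y e^{x} e^{y} \sin{\left(x y \right)}]:  - 3 A B = -9
  [y e^{2 x} e^{2 y} \sin{\left(x y \right)}]:  2 A^{2} B = -18
  [y e^{x} e^{y} \sin{\left(x y \right)} \cos{\left(x y \right)}]:  4 A B^{2} = -12
Solving: A = -3, B = -1.
Check against the point condition:
  u(0, 0) = -4  ⟹  A + B = -4  ✓
Hence u(x, y) = - 3 e^{x + y} - \cos{\left(x y \right)}.

Answer: u(x, y) = - 3 e^{x + y} - \cos{\left(x y \right)}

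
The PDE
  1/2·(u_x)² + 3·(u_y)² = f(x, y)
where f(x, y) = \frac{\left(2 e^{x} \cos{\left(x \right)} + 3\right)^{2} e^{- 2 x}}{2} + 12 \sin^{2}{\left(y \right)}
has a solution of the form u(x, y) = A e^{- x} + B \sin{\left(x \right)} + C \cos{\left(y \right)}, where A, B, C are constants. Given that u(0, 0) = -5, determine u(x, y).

Substitute the ansatz u = A e^{- x} + B \sin{\left(x \right)} + C \cos{\left(y \right)} into the left-hand side.
Derivatives of the ansatz:
  u_x = - A e^{- x} + B \cos{\left(x \right)}
  u_y = - C \sin{\left(y \right)}
Term by term:
  1/2·(u_x)² = \frac{A^{2} e^{- 2 x}}{2} - A B e^{- x} \cos{\left(x \right)} + \frac{B^{2} \cos^{2}{\left(x \right)}}{2}
  3·(u_y)² = 3 C^{2} \sin^{2}{\left(y \right)}
So the left-hand side equals
  \frac{A^{2} e^{- 2 x}}{2} - A B e^{- x} \cos{\left(x \right)} + \frac{B^{2} \cos^{2}{\left(x \right)}}{2} + 3 C^{2} \sin^{2}{\left(y \right)}
This must equal f(x, y) identically; expanded, f = 12 \sin^{2}{\left(y \right)} + 2 \cos^{2}{\left(x \right)} + 6 e^{- x} \cos{\left(x \right)} + \frac{9 e^{- 2 x}}{2}.
Matching coefficients of the independent functions:
  [e^{- x} \cos{\left(x \right)}]:  - A B = 6
  [e^{- 2 x}]:  \frac{A^{2}}{2} = \frac{9}{2}
  [\sin^{2}{\left(y \right)}]:  3 C^{2} = 12
  [\cos^{2}{\left(x \right)}]:  \frac{B^{2}}{2} = 2
These equations allow (A, B, C) = (-3, 2, -2) or (-3, 2, 2) or (3, -2, -2) or (3, -2, 2).
Impose the point condition(s):
  u(0, 0) = -5  ⟹  A + C = -5
Only A = -3, B = 2, C = -2 satisfies everything.
Hence u(x, y) = 2 \sin{\left(x \right)} - 2 \cos{\left(y \right)} - 3 e^{- x}.

Answer: u(x, y) = 2 \sin{\left(x \right)} - 2 \cos{\left(y \right)} - 3 e^{- x}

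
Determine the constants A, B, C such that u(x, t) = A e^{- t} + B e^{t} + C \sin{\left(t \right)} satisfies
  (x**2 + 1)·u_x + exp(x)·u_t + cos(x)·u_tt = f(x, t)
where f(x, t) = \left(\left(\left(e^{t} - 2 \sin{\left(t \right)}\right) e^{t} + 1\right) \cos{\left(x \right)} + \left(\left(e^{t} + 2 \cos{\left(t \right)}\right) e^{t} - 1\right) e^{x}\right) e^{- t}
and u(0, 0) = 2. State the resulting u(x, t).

Substitute the ansatz u = A e^{- t} + B e^{t} + C \sin{\left(t \right)} into the left-hand side.
Derivatives of the ansatz:
  u_x = 0
  u_t = - A e^{- t} + B e^{t} + C \cos{\left(t \right)}
  u_tt = A e^{- t} + B e^{t} - C \sin{\left(t \right)}
Term by term:
  (x**2 + 1)·u_x = 0
  exp(x)·u_t = - A e^{- t} e^{x} + B e^{t} e^{x} + C e^{x} \cos{\left(t \right)}
  cos(x)·u_tt = A e^{- t} \cos{\left(x \right)} + B e^{t} \cos{\left(x \right)} - C \sin{\left(t \right)} \cos{\left(x \right)}
So the left-hand side equals
  - A e^{- t} e^{x} + A e^{- t} \cos{\left(x \right)} + B e^{t} e^{x} + B e^{t} \cos{\left(x \right)} + C e^{x} \cos{\left(t \right)} - C \sin{\left(t \right)} \cos{\left(x \right)}
This must equal f(x, t) identically; expanded, f = e^{t} e^{x} + e^{t} \cos{\left(x \right)} + 2 e^{x} \cos{\left(t \right)} - 2 \sin{\left(t \right)} \cos{\left(x \right)} - e^{- t} e^{x} + e^{- t} \cos{\left(x \right)}.
Matching coefficients of the independent functions:
  [e^{- t} e^{x}]:  - A = -1
  [e^{- t} \cos{\left(x \right)}]:  A = 1
  [e^{t} e^{x}, e^{t} \cos{\left(x \right)}]:  B = 1
  [e^{x} \cos{\left(t \right)}]:  C = 2
  [\sin{\left(t \right)} \cos{\left(x \right)}]:  - C = -2
Solving: A = 1, B = 1, C = 2.
Check against the point condition:
  u(0, 0) = 2  ⟹  A + B = 2  ✓
Hence u(x, t) = e^{t} + 2 \sin{\left(t \right)} + e^{- t}.

Answer: u(x, t) = e^{t} + 2 \sin{\left(t \right)} + e^{- t}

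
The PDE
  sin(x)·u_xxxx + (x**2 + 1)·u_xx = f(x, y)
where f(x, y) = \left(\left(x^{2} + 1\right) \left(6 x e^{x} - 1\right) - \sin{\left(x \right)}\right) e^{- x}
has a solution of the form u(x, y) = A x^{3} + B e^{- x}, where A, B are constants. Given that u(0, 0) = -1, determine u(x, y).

Substitute the ansatz u = A x^{3} + B e^{- x} into the left-hand side.
Derivatives of the ansatz:
  u_xxxx = B e^{- x}
  u_xx = 6 A x + B e^{- x}
Term by term:
  sin(x)·u_xxxx = B e^{- x} \sin{\left(x \right)}
  (x**2 + 1)·u_xx = 6 A x^{3} + 6 A x + B x^{2} e^{- x} + B e^{- x}
So the left-hand side equals
  6 A x^{3} + 6 A x + B x^{2} e^{- x} + B e^{- x} \sin{\left(x \right)} + B e^{- x}
This must equal f(x, y) identically; expanded, f = 6 x^{3} - x^{2} e^{- x} + 6 x - e^{- x} \sin{\left(x \right)} - e^{- x}.
Matching coefficients of the independent functions:
  [x, x^{3}]:  6 A = 6
  [x^{2} e^{- x}, e^{- x} \sin{\left(x \right)}, e^{- x}]:  B = -1
Solving: A = 1, B = -1.
Check against the point condition:
  u(0, 0) = -1  ⟹  B = -1  ✓
Hence u(x, y) = x^{3} - e^{- x}.

Answer: u(x, y) = x^{3} - e^{- x}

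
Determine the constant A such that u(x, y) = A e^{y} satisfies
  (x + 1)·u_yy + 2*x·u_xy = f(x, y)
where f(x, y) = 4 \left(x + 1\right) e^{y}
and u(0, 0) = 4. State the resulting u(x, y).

Answer: u(x, y) = 4 e^{y}

Derivation:
Substitute the ansatz u = A e^{y} into the left-hand side.
Derivatives of the ansatz:
  u_yy = A e^{y}
  u_xy = 0
Term by term:
  (x + 1)·u_yy = A x e^{y} + A e^{y}
  2*x·u_xy = 0
So the left-hand side equals
  A x e^{y} + A e^{y}
This must equal f(x, y) identically; expanded, f = 4 x e^{y} + 4 e^{y}.
Matching coefficients of the independent functions:
  [x e^{y}, e^{y}]:  A = 4
Solving: A = 4.
Check against the point condition:
  u(0, 0) = 4  ⟹  A = 4  ✓
Hence u(x, y) = 4 e^{y}.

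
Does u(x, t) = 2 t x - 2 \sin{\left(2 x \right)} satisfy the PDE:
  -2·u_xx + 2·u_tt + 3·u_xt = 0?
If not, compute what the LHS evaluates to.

Answer: No, the LHS evaluates to 6 - 16 \sin{\left(2 x \right)}

Derivation:
Evaluate each term of the left-hand side for u = 2 t x - 2 \sin{\left(2 x \right)}.
Derivatives:
  u_xx = 8 \sin{\left(2 x \right)}
  u_tt = 0
  u_xt = 2
Terms:
  -2·u_xx = - 16 \sin{\left(2 x \right)}
  2·u_tt = 0
  3·u_xt = 6
Sum: LHS = 6 - 16 \sin{\left(2 x \right)}
Given right-hand side: 0. Difference LHS − RHS = 6 - 16 \sin{\left(2 x \right)} ≠ 0, so u is not a solution.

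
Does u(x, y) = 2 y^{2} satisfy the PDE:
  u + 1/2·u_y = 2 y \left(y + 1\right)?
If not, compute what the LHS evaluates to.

Evaluate each term of the left-hand side for u = 2 y^{2}.
Derivatives:
  u_y = 4 y
Terms:
  u = 2 y^{2}
  1/2·u_y = 2 y
Sum: LHS = 2 y \left(y + 1\right)
This is exactly the given right-hand side, so u is a solution.

Answer: Yes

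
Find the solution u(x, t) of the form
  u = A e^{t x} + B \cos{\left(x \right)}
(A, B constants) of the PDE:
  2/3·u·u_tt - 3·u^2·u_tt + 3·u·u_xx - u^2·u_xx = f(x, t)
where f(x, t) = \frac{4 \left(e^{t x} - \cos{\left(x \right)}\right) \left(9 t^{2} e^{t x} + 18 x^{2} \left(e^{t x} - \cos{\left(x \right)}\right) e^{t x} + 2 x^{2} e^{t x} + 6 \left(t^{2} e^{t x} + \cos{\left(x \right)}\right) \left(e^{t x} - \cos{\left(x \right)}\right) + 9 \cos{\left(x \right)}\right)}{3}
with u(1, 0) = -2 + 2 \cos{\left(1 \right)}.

Answer: u(x, t) = - 2 e^{t x} + 2 \cos{\left(x \right)}

Derivation:
Substitute the ansatz u = A e^{t x} + B \cos{\left(x \right)} into the left-hand side.
Derivatives of the ansatz:
  u_tt = A x^{2} e^{t x}
  u_xx = A t^{2} e^{t x} - B \cos{\left(x \right)}
Term by term:
  2/3·u·u_tt = \frac{2 A^{2} x^{2} e^{2 t x}}{3} + \frac{2 A B x^{2} e^{t x} \cos{\left(x \right)}}{3}
  -3·u^2·u_tt = - 3 A^{3} x^{2} e^{3 t x} - 6 A^{2} B x^{2} e^{2 t x} \cos{\left(x \right)} - 3 A B^{2} x^{2} e^{t x} \cos^{2}{\left(x \right)}
  3·u·u_xx = 3 A^{2} t^{2} e^{2 t x} + 3 A B t^{2} e^{t x} \cos{\left(x \right)} - 3 A B e^{t x} \cos{\left(x \right)} - 3 B^{2} \cos^{2}{\left(x \right)}
  -u^2·u_xx = - A^{3} t^{2} e^{3 t x} - 2 A^{2} B t^{2} e^{2 t x} \cos{\left(x \right)} + A^{2} B e^{2 t x} \cos{\left(x \right)} - A B^{2} t^{2} e^{t x} \cos^{2}{\left(x \right)} + 2 A B^{2} e^{t x} \cos^{2}{\left(x \right)} + B^{3} \cos^{3}{\left(x \right)}
So the left-hand side equals
  - A^{3} t^{2} e^{3 t x} - 3 A^{3} x^{2} e^{3 t x} - 2 A^{2} B t^{2} e^{2 t x} \cos{\left(x \right)} - 6 A^{2} B x^{2} e^{2 t x} \cos{\left(x \right)} + A^{2} B e^{2 t x} \cos{\left(x \right)} + 3 A^{2} t^{2} e^{2 t x} + \frac{2 A^{2} x^{2} e^{2 t x}}{3} - A B^{2} t^{2} e^{t x} \cos^{2}{\left(x \right)} - 3 A B^{2} x^{2} e^{t x} \cos^{2}{\left(x \right)} + 2 A B^{2} e^{t x} \cos^{2}{\left(x \right)} + 3 A B t^{2} e^{t x} \cos{\left(x \right)} + \frac{2 A B x^{2} e^{t x} \cos{\left(x \right)}}{3} - 3 A B e^{t x} \cos{\left(x \right)} + B^{3} \cos^{3}{\left(x \right)} - 3 B^{2} \cos^{2}{\left(x \right)}
This must equal f(x, t) identically; expanded, f = 8 t^{2} e^{3 t x} - 16 t^{2} e^{2 t x} \cos{\left(x \right)} + 12 t^{2} e^{2 t x} + 8 t^{2} e^{t x} \cos^{2}{\left(x \right)} - 12 t^{2} e^{t x} \cos{\left(x \right)} + 24 x^{2} e^{3 t x} - 48 x^{2} e^{2 t x} \cos{\left(x \right)} + \frac{8 x^{2} e^{2 t x}}{3} + 24 x^{2} e^{t x} \cos^{2}{\left(x \right)} - \frac{8 x^{2} e^{t x} \cos{\left(x \right)}}{3} + 8 e^{2 t x} \cos{\left(x \right)} - 16 e^{t x} \cos^{2}{\left(x \right)} + 12 e^{t x} \cos{\left(x \right)} + 8 \cos^{3}{\left(x \right)} - 12 \cos^{2}{\left(x \right)}.
Matching coefficients of the independent functions:
(each divided by its leading coefficient; functions giving the same equation are listed together)
  [t^{2} e^{2 t x}, x^{2} e^{2 t x}]:  A^{2} - 4 = 0
  [t^{2} e^{3 t x}, x^{2} e^{3 t x}]:  A^{3} + 8 = 0
  [e^{t x} \cos{\left(x \right)}, t^{2} e^{t x} \cos{\left(x \right)}, x^{2} e^{t x} \cos{\left(x \right)}]:  A B + 4 = 0
  [e^{t x} \cos^{2}{\left(x \right)}, t^{2} e^{t x} \cos^{2}{\left(x \right)}, x^{2} e^{t x} \cos^{2}{\left(x \right)}]:  A B^{2} + 8 = 0
  [e^{2 t x} \cos{\left(x \right)}, t^{2} e^{2 t x} \cos{\left(x \right)}, x^{2} e^{2 t x} \cos{\left(x \right)}]:  A^{2} B - 8 = 0
  [\cos^{2}{\left(x \right)}]:  B^{2} - 4 = 0
  [\cos^{3}{\left(x \right)}]:  B^{3} - 8 = 0
Solving: A = -2, B = 2.
Check against the point condition:
  u(1, 0) = -2 + 2 \cos{\left(1 \right)}  ⟹  A + B \cos{\left(1 \right)} = -2 + 2 \cos{\left(1 \right)}  ✓
Hence u(x, t) = - 2 e^{t x} + 2 \cos{\left(x \right)}.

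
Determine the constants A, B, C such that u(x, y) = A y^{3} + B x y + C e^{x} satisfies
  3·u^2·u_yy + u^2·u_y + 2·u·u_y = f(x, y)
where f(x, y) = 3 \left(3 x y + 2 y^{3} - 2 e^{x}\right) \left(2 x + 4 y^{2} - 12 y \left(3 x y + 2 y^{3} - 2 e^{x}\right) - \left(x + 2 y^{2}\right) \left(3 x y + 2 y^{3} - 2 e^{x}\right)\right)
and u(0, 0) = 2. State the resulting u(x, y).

Answer: u(x, y) = - 3 x y - 2 y^{3} + 2 e^{x}

Derivation:
Substitute the ansatz u = A y^{3} + B x y + C e^{x} into the left-hand side.
Derivatives of the ansatz:
  u_yy = 6 A y
  u_y = 3 A y^{2} + B x
Term by term:
  3·u^2·u_yy = 18 A^{3} y^{7} + 36 A^{2} B x y^{5} + 36 A^{2} C y^{4} e^{x} + 18 A B^{2} x^{2} y^{3} + 36 A B C x y^{2} e^{x} + 18 A C^{2} y e^{2 x}
  u^2·u_y = 3 A^{3} y^{8} + 7 A^{2} B x y^{6} + 6 A^{2} C y^{5} e^{x} + 5 A B^{2} x^{2} y^{4} + 8 A B C x y^{3} e^{x} + 3 A C^{2} y^{2} e^{2 x} + B^{3} x^{3} y^{2} + 2 B^{2} C x^{2} y e^{x} + B C^{2} x e^{2 x}
  2·u·u_y = 6 A^{2} y^{5} + 8 A B x y^{3} + 6 A C y^{2} e^{x} + 2 B^{2} x^{2} y + 2 B C x e^{x}
So the left-hand side equals
  3 A^{3} y^{8} + 18 A^{3} y^{7} + 7 A^{2} B x y^{6} + 36 A^{2} B x y^{5} + 6 A^{2} C y^{5} e^{x} + 36 A^{2} C y^{4} e^{x} + 6 A^{2} y^{5} + 5 A B^{2} x^{2} y^{4} + 18 A B^{2} x^{2} y^{3} + 8 A B C x y^{3} e^{x} + 36 A B C x y^{2} e^{x} + 8 A B x y^{3} + 3 A C^{2} y^{2} e^{2 x} + 18 A C^{2} y e^{2 x} + 6 A C y^{2} e^{x} + B^{3} x^{3} y^{2} + 2 B^{2} C x^{2} y e^{x} + 2 B^{2} x^{2} y + B C^{2} x e^{2 x} + 2 B C x e^{x}
This must equal f(x, y) identically; expanded, f = - 27 x^{3} y^{2} - 90 x^{2} y^{4} - 324 x^{2} y^{3} + 36 x^{2} y e^{x} + 18 x^{2} y - 84 x y^{6} - 432 x y^{5} + 96 x y^{3} e^{x} + 48 x y^{3} + 432 x y^{2} e^{x} - 12 x e^{2 x} - 12 x e^{x} - 24 y^{8} - 144 y^{7} + 48 y^{5} e^{x} + 24 y^{5} + 288 y^{4} e^{x} - 24 y^{2} e^{2 x} - 24 y^{2} e^{x} - 144 y e^{2 x}.
Matching coefficients of the independent functions:
(each divided by its leading coefficient; functions giving the same equation are listed together)
  [y^{5}]:  A^{2} - 4 = 0
  [y^{7}, y^{8}]:  A^{3} + 8 = 0
  [x y^{3}]:  A B - 6 = 0
  [x y^{5}, x y^{6}]:  A^{2} B + 12 = 0
  [x e^{x}]:  B C + 6 = 0
  [x e^{2 x}]:  B C^{2} + 12 = 0
  [x^{2} y]:  B^{2} - 9 = 0
  [x^{2} y^{3}, x^{2} y^{4}]:  A B^{2} + 18 = 0
  [x^{3} y^{2}]:  B^{3} + 27 = 0
  [y e^{2 x}, y^{2} e^{2 x}]:  A C^{2} + 8 = 0
  [y^{2} e^{x}]:  A C + 4 = 0
  [y^{4} e^{x}, y^{5} e^{x}]:  A^{2} C - 8 = 0
  [x y^{2} e^{x}, x y^{3} e^{x}]:  A B C - 12 = 0
  [x^{2} y e^{x}]:  B^{2} C - 18 = 0
Solving: A = -2, B = -3, C = 2.
Check against the point condition:
  u(0, 0) = 2  ⟹  C = 2  ✓
Hence u(x, y) = - 3 x y - 2 y^{3} + 2 e^{x}.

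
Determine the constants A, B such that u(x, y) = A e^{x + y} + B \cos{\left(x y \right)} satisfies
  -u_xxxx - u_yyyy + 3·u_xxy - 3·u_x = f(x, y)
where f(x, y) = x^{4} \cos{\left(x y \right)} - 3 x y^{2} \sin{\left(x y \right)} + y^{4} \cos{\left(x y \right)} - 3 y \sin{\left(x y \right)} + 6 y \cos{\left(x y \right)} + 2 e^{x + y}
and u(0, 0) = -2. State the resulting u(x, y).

Substitute the ansatz u = A e^{x + y} + B \cos{\left(x y \right)} into the left-hand side.
Derivatives of the ansatz:
  u_xxxx = A e^{x} e^{y} + B y^{4} \cos{\left(x y \right)}
  u_yyyy = A e^{x} e^{y} + B x^{4} \cos{\left(x y \right)}
  u_xxy = A e^{x} e^{y} + B x y^{2} \sin{\left(x y \right)} - 2 B y \cos{\left(x y \right)}
  u_x = A e^{x} e^{y} - B y \sin{\left(x y \right)}
Term by term:
  -u_xxxx = - A e^{x} e^{y} - B y^{4} \cos{\left(x y \right)}
  -u_yyyy = - A e^{x} e^{y} - B x^{4} \cos{\left(x y \right)}
  3·u_xxy = 3 A e^{x} e^{y} + 3 B x y^{2} \sin{\left(x y \right)} - 6 B y \cos{\left(x y \right)}
  -3·u_x = - 3 A e^{x} e^{y} + 3 B y \sin{\left(x y \right)}
So the left-hand side equals
  - 2 A e^{x} e^{y} - B x^{4} \cos{\left(x y \right)} + 3 B x y^{2} \sin{\left(x y \right)} - B y^{4} \cos{\left(x y \right)} + 3 B y \sin{\left(x y \right)} - 6 B y \cos{\left(x y \right)}
This must equal f(x, y) identically; expanded, f = x^{4} \cos{\left(x y \right)} - 3 x y^{2} \sin{\left(x y \right)} + y^{4} \cos{\left(x y \right)} - 3 y \sin{\left(x y \right)} + 6 y \cos{\left(x y \right)} + 2 e^{x} e^{y}.
Matching coefficients of the independent functions:
  [x^{4} \cos{\left(x y \right)}, y^{4} \cos{\left(x y \right)}]:  - B = 1
  [y \sin{\left(x y \right)}, x y^{2} \sin{\left(x y \right)}]:  3 B = -3
  [y \cos{\left(x y \right)}]:  - 6 B = 6
  [e^{x} e^{y}]:  - 2 A = 2
Solving: A = -1, B = -1.
Check against the point condition:
  u(0, 0) = -2  ⟹  A + B = -2  ✓
Hence u(x, y) = - e^{x + y} - \cos{\left(x y \right)}.

Answer: u(x, y) = - e^{x + y} - \cos{\left(x y \right)}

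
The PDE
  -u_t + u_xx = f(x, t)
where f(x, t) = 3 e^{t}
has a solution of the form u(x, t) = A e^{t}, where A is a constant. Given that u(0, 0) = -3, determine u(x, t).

Substitute the ansatz u = A e^{t} into the left-hand side.
Derivatives of the ansatz:
  u_t = A e^{t}
  u_xx = 0
Term by term:
  -u_t = - A e^{t}
  u_xx = 0
So the left-hand side equals
  - A e^{t}
This must equal f(x, t) = 3 e^{t} identically.
Matching coefficients of the independent functions:
  [e^{t}]:  - A = 3
Solving: A = -3.
Check against the point condition:
  u(0, 0) = -3  ⟹  A = -3  ✓
Hence u(x, t) = - 3 e^{t}.

Answer: u(x, t) = - 3 e^{t}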